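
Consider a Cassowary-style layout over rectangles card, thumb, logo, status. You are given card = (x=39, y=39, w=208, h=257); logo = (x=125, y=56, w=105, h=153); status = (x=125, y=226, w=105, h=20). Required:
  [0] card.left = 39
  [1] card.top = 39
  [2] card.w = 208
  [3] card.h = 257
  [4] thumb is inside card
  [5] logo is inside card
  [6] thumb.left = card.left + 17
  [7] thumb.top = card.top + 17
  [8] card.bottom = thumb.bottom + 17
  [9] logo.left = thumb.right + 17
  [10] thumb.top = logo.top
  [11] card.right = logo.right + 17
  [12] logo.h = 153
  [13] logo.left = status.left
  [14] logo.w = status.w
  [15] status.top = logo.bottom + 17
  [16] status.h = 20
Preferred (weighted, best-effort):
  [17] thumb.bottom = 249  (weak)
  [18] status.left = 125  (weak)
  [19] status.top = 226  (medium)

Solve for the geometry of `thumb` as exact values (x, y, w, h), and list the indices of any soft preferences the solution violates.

thumb = (x=56, y=56, w=52, h=223)
violated soft preferences: 17

1. thumb.x = 56  [thumb.left = card.left + 17]
2. thumb.y = 56  [thumb.top = card.top + 17]
3. thumb.h = 223  [card.bottom = thumb.bottom + 17]
4. thumb.w = 52  [logo.left = thumb.right + 17]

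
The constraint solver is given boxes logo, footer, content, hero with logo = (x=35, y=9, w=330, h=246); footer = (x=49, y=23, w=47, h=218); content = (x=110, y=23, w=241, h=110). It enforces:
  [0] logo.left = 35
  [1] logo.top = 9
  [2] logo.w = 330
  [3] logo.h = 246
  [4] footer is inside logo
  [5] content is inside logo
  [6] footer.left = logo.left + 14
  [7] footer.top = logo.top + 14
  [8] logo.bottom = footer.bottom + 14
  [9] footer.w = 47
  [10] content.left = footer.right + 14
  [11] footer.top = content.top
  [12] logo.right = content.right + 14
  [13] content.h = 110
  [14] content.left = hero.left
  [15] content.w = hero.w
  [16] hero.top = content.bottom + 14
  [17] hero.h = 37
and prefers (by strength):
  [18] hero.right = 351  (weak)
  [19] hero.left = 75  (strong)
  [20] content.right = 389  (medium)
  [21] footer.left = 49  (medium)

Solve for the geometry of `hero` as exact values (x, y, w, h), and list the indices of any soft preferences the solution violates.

hero = (x=110, y=147, w=241, h=37)
violated soft preferences: 19, 20

1. hero.x = 110  [content.left = hero.left]
2. hero.w = 241  [content.w = hero.w]
3. hero.y = 147  [hero.top = content.bottom + 14]
4. hero.h = 37  [hero.h = 37]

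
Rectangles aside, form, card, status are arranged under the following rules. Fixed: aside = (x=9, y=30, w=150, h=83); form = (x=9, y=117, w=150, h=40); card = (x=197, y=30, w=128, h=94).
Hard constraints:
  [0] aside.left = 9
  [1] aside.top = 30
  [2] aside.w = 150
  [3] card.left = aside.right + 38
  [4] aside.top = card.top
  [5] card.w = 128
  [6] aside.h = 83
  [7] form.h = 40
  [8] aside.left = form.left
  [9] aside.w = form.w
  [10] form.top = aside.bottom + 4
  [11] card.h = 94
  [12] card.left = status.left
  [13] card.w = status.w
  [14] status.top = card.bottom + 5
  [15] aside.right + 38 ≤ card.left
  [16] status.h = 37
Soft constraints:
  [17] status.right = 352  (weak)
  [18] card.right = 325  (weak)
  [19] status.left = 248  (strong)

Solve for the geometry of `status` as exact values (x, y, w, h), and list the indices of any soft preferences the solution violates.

status = (x=197, y=129, w=128, h=37)
violated soft preferences: 17, 19

1. status.x = 197  [card.left = status.left]
2. status.w = 128  [card.w = status.w]
3. status.y = 129  [status.top = card.bottom + 5]
4. status.h = 37  [status.h = 37]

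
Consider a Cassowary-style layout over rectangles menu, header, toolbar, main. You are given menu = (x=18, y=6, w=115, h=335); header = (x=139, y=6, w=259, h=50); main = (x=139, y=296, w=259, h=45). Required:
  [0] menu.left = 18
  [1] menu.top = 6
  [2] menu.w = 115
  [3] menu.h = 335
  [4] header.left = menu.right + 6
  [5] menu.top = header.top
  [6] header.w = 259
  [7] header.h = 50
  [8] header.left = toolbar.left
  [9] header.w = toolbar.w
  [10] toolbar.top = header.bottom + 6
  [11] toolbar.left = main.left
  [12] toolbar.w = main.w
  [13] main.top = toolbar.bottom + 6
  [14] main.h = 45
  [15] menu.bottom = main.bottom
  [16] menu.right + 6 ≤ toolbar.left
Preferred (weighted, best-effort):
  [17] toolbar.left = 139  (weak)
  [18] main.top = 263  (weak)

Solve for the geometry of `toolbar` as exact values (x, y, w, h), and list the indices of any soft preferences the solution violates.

1. toolbar.x = 139  [header.left = toolbar.left]
2. toolbar.w = 259  [header.w = toolbar.w]
3. toolbar.y = 62  [toolbar.top = header.bottom + 6]
4. toolbar.h = 228  [main.top = toolbar.bottom + 6]

toolbar = (x=139, y=62, w=259, h=228)
violated soft preferences: 18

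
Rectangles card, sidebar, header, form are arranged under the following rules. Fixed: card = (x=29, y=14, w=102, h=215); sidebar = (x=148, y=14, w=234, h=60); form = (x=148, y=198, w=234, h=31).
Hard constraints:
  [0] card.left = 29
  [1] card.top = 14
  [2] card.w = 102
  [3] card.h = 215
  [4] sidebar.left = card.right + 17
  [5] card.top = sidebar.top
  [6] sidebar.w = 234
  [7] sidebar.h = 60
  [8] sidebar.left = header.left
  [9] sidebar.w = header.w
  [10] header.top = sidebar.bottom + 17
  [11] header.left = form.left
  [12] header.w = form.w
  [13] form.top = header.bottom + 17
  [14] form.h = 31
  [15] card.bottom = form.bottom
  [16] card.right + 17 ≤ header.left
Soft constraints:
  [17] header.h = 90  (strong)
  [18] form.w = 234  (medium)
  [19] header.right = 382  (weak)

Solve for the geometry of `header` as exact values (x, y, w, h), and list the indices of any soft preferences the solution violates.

1. header.x = 148  [sidebar.left = header.left]
2. header.w = 234  [sidebar.w = header.w]
3. header.y = 91  [header.top = sidebar.bottom + 17]
4. header.h = 90  [form.top = header.bottom + 17]

header = (x=148, y=91, w=234, h=90)
violated soft preferences: none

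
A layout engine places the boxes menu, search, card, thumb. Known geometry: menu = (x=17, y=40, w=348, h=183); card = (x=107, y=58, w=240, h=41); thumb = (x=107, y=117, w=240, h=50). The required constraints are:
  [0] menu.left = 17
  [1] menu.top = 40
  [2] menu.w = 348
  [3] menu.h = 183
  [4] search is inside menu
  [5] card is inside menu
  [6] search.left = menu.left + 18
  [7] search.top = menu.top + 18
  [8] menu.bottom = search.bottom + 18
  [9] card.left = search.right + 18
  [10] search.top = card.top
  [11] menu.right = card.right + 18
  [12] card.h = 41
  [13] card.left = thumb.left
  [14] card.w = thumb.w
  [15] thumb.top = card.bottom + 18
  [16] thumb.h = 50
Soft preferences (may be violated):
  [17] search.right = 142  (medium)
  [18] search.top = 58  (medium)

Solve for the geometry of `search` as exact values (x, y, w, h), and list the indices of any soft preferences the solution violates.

1. search.x = 35  [search.left = menu.left + 18]
2. search.y = 58  [search.top = menu.top + 18]
3. search.h = 147  [menu.bottom = search.bottom + 18]
4. search.w = 54  [card.left = search.right + 18]

search = (x=35, y=58, w=54, h=147)
violated soft preferences: 17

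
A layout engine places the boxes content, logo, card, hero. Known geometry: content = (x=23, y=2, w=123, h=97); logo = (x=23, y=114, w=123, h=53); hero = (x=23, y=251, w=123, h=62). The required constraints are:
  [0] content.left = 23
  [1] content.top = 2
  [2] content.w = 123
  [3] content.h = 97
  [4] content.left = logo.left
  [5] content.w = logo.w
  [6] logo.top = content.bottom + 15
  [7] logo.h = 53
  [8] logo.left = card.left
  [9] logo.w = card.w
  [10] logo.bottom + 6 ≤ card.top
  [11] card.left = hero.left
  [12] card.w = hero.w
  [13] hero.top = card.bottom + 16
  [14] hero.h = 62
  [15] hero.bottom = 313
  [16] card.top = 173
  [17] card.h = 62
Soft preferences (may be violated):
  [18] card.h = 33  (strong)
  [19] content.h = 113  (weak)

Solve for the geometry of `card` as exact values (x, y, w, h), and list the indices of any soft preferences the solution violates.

card = (x=23, y=173, w=123, h=62)
violated soft preferences: 18, 19

1. card.x = 23  [logo.left = card.left]
2. card.w = 123  [logo.w = card.w]
3. card.y = 173  [card.top = 173]
4. card.h = 62  [card.h = 62]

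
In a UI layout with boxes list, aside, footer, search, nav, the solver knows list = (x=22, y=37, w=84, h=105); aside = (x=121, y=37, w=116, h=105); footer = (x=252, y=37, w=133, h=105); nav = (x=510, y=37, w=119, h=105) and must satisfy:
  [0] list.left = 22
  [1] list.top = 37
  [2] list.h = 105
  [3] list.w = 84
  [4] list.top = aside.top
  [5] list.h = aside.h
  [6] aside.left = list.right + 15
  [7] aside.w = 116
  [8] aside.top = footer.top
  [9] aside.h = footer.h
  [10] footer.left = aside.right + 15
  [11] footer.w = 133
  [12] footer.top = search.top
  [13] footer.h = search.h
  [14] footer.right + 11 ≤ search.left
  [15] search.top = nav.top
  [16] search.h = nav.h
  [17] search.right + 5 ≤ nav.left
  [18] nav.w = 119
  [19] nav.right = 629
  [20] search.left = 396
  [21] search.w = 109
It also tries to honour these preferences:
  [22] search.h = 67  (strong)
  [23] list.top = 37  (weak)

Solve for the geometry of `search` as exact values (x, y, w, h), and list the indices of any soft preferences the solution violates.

search = (x=396, y=37, w=109, h=105)
violated soft preferences: 22

1. search.y = 37  [footer.top = search.top]
2. search.h = 105  [footer.h = search.h]
3. search.x = 396  [search.left = 396]
4. search.w = 109  [search.w = 109]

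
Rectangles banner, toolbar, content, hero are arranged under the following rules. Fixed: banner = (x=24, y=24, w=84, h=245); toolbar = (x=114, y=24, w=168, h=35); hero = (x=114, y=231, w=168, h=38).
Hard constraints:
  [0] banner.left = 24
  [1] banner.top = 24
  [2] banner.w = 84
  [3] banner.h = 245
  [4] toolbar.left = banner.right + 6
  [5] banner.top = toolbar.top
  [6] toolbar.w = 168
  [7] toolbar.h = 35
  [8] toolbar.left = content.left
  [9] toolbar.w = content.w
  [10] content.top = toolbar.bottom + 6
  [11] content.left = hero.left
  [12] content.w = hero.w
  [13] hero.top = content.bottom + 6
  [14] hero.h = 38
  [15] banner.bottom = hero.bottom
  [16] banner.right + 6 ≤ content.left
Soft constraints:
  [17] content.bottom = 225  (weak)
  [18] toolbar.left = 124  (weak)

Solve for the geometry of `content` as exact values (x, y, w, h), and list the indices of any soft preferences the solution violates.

1. content.x = 114  [toolbar.left = content.left]
2. content.w = 168  [toolbar.w = content.w]
3. content.y = 65  [content.top = toolbar.bottom + 6]
4. content.h = 160  [hero.top = content.bottom + 6]

content = (x=114, y=65, w=168, h=160)
violated soft preferences: 18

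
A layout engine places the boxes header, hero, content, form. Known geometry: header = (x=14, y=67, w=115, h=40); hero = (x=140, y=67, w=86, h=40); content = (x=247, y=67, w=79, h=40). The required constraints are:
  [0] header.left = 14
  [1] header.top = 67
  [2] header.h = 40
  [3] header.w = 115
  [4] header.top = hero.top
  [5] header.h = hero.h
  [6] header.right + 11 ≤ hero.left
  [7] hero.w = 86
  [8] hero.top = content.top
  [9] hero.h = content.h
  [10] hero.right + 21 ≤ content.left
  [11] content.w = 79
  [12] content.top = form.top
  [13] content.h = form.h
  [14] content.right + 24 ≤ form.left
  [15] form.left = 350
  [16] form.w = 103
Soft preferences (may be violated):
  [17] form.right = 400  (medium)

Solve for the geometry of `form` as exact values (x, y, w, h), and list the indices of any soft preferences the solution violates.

form = (x=350, y=67, w=103, h=40)
violated soft preferences: 17

1. form.y = 67  [content.top = form.top]
2. form.h = 40  [content.h = form.h]
3. form.x = 350  [form.left = 350]
4. form.w = 103  [form.w = 103]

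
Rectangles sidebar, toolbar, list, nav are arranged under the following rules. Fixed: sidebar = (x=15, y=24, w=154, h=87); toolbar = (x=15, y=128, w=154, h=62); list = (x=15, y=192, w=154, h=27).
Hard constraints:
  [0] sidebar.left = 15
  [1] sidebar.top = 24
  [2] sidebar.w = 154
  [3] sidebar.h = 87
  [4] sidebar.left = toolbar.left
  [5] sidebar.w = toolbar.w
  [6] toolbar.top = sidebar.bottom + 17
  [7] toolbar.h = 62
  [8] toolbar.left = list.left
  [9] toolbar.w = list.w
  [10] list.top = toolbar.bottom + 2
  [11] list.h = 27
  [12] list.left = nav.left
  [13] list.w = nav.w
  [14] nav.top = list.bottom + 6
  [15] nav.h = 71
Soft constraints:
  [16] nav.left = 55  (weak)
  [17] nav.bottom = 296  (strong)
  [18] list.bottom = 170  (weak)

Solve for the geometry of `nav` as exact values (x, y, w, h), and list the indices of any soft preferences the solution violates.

1. nav.x = 15  [list.left = nav.left]
2. nav.w = 154  [list.w = nav.w]
3. nav.y = 225  [nav.top = list.bottom + 6]
4. nav.h = 71  [nav.h = 71]

nav = (x=15, y=225, w=154, h=71)
violated soft preferences: 16, 18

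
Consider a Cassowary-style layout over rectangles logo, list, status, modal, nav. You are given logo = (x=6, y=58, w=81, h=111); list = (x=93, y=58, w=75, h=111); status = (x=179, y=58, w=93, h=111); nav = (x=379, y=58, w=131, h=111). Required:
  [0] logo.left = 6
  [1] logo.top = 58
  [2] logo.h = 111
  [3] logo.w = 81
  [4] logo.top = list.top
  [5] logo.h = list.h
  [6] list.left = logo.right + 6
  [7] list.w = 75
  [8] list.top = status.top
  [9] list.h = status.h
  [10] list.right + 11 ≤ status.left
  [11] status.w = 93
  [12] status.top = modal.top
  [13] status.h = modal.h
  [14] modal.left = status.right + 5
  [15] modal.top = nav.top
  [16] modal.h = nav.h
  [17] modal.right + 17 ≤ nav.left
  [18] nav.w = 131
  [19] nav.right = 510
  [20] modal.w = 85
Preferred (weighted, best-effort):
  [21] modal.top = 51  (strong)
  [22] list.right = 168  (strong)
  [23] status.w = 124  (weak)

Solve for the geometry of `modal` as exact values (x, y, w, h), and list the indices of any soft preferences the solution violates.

modal = (x=277, y=58, w=85, h=111)
violated soft preferences: 21, 23

1. modal.y = 58  [status.top = modal.top]
2. modal.h = 111  [status.h = modal.h]
3. modal.x = 277  [modal.left = status.right + 5]
4. modal.w = 85  [modal.w = 85]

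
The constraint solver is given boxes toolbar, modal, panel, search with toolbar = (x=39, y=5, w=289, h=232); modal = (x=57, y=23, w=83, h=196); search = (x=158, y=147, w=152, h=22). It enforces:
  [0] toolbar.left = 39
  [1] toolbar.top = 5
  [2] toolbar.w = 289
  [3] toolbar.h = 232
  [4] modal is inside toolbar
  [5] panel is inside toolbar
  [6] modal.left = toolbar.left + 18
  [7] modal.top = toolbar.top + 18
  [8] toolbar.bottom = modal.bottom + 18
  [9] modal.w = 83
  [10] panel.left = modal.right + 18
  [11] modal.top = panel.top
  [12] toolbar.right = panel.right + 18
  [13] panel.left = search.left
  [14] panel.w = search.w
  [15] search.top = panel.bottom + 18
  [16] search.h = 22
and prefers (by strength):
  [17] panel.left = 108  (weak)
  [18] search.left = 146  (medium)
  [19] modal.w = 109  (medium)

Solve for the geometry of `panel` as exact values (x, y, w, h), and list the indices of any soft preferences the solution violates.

panel = (x=158, y=23, w=152, h=106)
violated soft preferences: 17, 18, 19

1. panel.x = 158  [panel.left = modal.right + 18]
2. panel.y = 23  [modal.top = panel.top]
3. panel.w = 152  [toolbar.right = panel.right + 18]
4. panel.h = 106  [search.top = panel.bottom + 18]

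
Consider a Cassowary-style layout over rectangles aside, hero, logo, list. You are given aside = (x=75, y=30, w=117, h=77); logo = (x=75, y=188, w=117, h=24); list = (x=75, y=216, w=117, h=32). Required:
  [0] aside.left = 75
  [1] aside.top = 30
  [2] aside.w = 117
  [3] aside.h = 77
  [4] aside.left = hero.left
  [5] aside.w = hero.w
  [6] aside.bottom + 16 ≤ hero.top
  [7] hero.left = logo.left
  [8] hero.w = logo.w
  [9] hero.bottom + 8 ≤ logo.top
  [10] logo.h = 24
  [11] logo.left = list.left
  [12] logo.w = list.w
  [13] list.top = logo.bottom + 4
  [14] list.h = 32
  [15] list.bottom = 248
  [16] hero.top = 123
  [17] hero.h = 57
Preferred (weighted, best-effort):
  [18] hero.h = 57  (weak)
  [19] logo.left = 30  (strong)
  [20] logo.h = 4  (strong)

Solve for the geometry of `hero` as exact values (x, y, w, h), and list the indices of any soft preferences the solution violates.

hero = (x=75, y=123, w=117, h=57)
violated soft preferences: 19, 20

1. hero.x = 75  [aside.left = hero.left]
2. hero.w = 117  [aside.w = hero.w]
3. hero.y = 123  [hero.top = 123]
4. hero.h = 57  [hero.h = 57]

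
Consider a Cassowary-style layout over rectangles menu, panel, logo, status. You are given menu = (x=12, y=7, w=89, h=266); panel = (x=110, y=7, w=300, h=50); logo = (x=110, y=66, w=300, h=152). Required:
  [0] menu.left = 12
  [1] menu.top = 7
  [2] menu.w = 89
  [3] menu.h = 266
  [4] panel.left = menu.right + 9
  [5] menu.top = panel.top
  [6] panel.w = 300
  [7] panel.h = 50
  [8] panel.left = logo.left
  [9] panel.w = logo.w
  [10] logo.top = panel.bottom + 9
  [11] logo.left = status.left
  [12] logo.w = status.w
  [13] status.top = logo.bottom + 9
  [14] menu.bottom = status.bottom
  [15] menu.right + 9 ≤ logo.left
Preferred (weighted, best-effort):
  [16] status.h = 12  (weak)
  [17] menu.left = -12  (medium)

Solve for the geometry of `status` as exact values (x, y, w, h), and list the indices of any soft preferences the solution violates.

status = (x=110, y=227, w=300, h=46)
violated soft preferences: 16, 17

1. status.x = 110  [logo.left = status.left]
2. status.w = 300  [logo.w = status.w]
3. status.y = 227  [status.top = logo.bottom + 9]
4. status.h = 46  [menu.bottom = status.bottom]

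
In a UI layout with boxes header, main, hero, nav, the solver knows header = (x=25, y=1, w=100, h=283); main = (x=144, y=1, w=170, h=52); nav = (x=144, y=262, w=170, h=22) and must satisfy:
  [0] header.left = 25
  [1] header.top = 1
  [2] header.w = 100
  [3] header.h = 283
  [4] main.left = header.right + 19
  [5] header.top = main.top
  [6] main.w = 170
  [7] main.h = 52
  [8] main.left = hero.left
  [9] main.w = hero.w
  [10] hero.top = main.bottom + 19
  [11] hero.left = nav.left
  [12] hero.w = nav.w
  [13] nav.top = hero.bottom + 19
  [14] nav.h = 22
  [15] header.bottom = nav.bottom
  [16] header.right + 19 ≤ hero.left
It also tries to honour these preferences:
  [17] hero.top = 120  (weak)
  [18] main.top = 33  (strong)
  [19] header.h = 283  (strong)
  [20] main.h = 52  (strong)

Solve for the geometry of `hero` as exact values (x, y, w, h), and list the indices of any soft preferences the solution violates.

1. hero.x = 144  [main.left = hero.left]
2. hero.w = 170  [main.w = hero.w]
3. hero.y = 72  [hero.top = main.bottom + 19]
4. hero.h = 171  [nav.top = hero.bottom + 19]

hero = (x=144, y=72, w=170, h=171)
violated soft preferences: 17, 18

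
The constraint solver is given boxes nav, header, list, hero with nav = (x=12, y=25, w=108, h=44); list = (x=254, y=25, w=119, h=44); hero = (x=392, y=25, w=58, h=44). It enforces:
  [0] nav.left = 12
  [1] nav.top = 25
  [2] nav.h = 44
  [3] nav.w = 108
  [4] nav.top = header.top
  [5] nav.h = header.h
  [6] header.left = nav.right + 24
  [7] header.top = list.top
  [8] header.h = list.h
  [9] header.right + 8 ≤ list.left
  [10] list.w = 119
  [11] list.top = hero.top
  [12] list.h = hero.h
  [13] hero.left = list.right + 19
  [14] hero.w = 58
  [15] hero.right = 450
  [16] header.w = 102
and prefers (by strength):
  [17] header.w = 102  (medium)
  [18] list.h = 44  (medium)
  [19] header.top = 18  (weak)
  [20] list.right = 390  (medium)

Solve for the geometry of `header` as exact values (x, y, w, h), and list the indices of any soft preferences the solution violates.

1. header.y = 25  [nav.top = header.top]
2. header.h = 44  [nav.h = header.h]
3. header.x = 144  [header.left = nav.right + 24]
4. header.w = 102  [header.w = 102]

header = (x=144, y=25, w=102, h=44)
violated soft preferences: 19, 20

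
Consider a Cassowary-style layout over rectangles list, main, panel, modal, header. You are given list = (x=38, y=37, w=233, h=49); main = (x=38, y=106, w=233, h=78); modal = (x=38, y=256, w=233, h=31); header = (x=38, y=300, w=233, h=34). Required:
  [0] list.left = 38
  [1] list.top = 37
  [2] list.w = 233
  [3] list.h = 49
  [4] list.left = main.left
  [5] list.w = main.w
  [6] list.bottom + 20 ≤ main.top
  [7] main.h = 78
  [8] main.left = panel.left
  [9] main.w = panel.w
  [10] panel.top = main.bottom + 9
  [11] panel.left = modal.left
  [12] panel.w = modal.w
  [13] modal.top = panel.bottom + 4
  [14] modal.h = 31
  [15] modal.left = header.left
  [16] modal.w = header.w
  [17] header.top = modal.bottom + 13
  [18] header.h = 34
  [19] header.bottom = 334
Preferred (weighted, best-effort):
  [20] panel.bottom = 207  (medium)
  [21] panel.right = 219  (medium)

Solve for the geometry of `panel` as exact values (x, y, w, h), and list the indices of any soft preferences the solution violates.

panel = (x=38, y=193, w=233, h=59)
violated soft preferences: 20, 21

1. panel.x = 38  [main.left = panel.left]
2. panel.w = 233  [main.w = panel.w]
3. panel.y = 193  [panel.top = main.bottom + 9]
4. panel.h = 59  [modal.top = panel.bottom + 4]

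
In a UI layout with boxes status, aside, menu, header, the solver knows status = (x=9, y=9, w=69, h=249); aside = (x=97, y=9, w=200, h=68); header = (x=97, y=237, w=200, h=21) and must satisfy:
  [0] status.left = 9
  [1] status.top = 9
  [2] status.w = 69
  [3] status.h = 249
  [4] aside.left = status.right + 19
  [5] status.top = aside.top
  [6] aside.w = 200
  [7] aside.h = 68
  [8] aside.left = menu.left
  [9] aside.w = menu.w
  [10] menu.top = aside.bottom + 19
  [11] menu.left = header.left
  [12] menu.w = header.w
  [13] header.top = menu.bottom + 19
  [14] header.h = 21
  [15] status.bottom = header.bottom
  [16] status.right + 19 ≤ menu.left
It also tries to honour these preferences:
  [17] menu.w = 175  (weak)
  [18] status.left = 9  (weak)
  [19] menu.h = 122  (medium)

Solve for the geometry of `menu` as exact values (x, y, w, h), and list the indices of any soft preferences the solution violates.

menu = (x=97, y=96, w=200, h=122)
violated soft preferences: 17

1. menu.x = 97  [aside.left = menu.left]
2. menu.w = 200  [aside.w = menu.w]
3. menu.y = 96  [menu.top = aside.bottom + 19]
4. menu.h = 122  [header.top = menu.bottom + 19]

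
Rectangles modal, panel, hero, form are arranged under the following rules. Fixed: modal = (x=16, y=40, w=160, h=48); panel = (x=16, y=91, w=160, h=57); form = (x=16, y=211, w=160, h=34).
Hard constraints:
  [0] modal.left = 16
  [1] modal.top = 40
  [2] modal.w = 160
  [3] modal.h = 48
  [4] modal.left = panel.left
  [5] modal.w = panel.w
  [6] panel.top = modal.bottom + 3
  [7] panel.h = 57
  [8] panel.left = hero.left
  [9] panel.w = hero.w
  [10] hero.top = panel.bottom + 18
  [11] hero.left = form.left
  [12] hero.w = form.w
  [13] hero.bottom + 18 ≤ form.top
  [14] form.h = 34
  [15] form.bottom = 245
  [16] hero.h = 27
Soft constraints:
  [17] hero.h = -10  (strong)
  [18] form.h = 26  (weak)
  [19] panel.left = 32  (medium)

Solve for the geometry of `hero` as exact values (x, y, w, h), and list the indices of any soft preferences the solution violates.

1. hero.x = 16  [panel.left = hero.left]
2. hero.w = 160  [panel.w = hero.w]
3. hero.y = 166  [hero.top = panel.bottom + 18]
4. hero.h = 27  [hero.h = 27]

hero = (x=16, y=166, w=160, h=27)
violated soft preferences: 17, 18, 19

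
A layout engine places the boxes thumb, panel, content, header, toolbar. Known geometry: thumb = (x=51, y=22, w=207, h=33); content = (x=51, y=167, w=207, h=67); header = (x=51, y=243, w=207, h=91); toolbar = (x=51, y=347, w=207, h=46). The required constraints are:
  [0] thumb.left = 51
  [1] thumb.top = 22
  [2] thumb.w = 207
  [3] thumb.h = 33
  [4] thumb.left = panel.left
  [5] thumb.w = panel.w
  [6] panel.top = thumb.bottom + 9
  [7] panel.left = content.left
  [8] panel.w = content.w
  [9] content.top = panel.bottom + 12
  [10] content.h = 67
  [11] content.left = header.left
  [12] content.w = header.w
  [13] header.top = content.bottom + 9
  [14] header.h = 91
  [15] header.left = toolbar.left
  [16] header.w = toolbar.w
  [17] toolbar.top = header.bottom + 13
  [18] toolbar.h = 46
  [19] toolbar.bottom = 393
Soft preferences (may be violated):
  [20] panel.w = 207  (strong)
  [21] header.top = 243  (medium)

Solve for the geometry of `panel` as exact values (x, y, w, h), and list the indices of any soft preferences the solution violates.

1. panel.x = 51  [thumb.left = panel.left]
2. panel.w = 207  [thumb.w = panel.w]
3. panel.y = 64  [panel.top = thumb.bottom + 9]
4. panel.h = 91  [content.top = panel.bottom + 12]

panel = (x=51, y=64, w=207, h=91)
violated soft preferences: none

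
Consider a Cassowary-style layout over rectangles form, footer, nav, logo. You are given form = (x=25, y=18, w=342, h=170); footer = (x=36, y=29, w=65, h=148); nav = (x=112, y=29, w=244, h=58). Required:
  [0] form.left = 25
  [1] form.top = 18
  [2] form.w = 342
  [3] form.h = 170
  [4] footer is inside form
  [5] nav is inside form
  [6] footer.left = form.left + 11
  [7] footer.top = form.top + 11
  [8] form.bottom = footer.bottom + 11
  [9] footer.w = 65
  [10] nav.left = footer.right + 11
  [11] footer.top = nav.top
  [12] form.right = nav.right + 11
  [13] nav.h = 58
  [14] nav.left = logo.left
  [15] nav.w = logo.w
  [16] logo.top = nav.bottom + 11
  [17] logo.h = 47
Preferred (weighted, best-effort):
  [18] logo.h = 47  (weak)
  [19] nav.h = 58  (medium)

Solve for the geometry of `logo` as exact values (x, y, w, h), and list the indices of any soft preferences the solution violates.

logo = (x=112, y=98, w=244, h=47)
violated soft preferences: none

1. logo.x = 112  [nav.left = logo.left]
2. logo.w = 244  [nav.w = logo.w]
3. logo.y = 98  [logo.top = nav.bottom + 11]
4. logo.h = 47  [logo.h = 47]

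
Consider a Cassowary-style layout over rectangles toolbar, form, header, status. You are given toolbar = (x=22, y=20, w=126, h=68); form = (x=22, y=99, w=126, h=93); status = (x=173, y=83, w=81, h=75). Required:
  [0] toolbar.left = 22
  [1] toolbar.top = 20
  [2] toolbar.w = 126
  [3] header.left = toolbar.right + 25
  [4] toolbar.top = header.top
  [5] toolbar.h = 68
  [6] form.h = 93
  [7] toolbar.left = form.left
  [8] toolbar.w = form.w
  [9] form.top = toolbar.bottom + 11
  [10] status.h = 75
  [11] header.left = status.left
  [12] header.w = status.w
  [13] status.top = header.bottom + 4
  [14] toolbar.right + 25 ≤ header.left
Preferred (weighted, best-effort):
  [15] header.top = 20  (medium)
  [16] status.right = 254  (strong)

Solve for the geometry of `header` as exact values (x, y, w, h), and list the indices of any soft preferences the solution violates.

1. header.x = 173  [header.left = toolbar.right + 25]
2. header.y = 20  [toolbar.top = header.top]
3. header.w = 81  [header.w = status.w]
4. header.h = 59  [status.top = header.bottom + 4]

header = (x=173, y=20, w=81, h=59)
violated soft preferences: none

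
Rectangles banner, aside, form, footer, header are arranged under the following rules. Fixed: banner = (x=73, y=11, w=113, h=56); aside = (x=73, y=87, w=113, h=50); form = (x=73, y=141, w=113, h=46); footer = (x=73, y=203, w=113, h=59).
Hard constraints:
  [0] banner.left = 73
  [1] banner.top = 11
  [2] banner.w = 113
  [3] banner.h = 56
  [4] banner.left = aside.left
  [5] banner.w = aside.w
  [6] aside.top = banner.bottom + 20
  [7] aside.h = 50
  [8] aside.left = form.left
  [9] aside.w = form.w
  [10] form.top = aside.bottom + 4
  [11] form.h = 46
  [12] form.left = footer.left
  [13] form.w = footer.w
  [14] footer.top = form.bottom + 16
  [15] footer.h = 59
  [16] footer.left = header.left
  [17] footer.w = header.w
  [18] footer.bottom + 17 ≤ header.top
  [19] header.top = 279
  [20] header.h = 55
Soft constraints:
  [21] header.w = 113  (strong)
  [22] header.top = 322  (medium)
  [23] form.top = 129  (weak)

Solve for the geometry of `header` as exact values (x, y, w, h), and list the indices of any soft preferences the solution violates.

1. header.x = 73  [footer.left = header.left]
2. header.w = 113  [footer.w = header.w]
3. header.y = 279  [header.top = 279]
4. header.h = 55  [header.h = 55]

header = (x=73, y=279, w=113, h=55)
violated soft preferences: 22, 23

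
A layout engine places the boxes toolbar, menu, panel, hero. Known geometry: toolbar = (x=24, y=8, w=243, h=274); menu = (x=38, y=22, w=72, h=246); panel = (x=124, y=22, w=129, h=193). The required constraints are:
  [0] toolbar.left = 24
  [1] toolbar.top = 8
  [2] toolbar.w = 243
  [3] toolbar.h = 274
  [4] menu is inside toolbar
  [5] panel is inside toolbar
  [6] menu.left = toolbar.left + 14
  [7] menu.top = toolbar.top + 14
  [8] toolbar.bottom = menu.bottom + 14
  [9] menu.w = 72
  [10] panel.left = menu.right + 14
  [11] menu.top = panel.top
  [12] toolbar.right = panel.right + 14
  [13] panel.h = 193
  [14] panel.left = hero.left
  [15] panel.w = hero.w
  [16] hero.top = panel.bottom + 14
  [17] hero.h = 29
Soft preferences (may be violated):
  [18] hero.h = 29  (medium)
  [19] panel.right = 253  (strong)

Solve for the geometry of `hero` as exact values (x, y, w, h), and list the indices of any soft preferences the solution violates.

1. hero.x = 124  [panel.left = hero.left]
2. hero.w = 129  [panel.w = hero.w]
3. hero.y = 229  [hero.top = panel.bottom + 14]
4. hero.h = 29  [hero.h = 29]

hero = (x=124, y=229, w=129, h=29)
violated soft preferences: none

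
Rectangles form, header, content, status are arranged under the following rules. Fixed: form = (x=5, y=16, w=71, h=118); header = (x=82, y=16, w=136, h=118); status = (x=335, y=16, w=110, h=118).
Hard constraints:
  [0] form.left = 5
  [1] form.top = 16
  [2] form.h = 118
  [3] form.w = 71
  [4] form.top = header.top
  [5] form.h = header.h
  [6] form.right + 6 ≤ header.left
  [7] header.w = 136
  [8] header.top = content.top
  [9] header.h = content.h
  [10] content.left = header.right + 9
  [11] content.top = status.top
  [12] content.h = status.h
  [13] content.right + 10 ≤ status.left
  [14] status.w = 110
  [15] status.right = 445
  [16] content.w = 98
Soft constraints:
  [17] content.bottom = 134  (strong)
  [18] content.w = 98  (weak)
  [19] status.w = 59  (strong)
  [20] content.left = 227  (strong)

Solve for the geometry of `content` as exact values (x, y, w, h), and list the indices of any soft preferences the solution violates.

1. content.y = 16  [header.top = content.top]
2. content.h = 118  [header.h = content.h]
3. content.x = 227  [content.left = header.right + 9]
4. content.w = 98  [content.w = 98]

content = (x=227, y=16, w=98, h=118)
violated soft preferences: 19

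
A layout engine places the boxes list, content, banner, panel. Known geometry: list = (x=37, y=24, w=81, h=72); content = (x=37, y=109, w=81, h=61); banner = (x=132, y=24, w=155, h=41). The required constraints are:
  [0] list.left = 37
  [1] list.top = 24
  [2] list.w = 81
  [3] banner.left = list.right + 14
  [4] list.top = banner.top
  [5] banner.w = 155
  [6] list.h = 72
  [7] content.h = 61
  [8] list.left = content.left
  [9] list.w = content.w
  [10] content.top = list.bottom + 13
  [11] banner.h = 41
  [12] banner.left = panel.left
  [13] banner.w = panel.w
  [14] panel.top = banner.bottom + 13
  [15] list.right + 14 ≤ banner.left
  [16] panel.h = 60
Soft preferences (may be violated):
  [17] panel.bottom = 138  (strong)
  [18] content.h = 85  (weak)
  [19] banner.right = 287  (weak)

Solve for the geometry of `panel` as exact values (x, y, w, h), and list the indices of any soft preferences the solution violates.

1. panel.x = 132  [banner.left = panel.left]
2. panel.w = 155  [banner.w = panel.w]
3. panel.y = 78  [panel.top = banner.bottom + 13]
4. panel.h = 60  [panel.h = 60]

panel = (x=132, y=78, w=155, h=60)
violated soft preferences: 18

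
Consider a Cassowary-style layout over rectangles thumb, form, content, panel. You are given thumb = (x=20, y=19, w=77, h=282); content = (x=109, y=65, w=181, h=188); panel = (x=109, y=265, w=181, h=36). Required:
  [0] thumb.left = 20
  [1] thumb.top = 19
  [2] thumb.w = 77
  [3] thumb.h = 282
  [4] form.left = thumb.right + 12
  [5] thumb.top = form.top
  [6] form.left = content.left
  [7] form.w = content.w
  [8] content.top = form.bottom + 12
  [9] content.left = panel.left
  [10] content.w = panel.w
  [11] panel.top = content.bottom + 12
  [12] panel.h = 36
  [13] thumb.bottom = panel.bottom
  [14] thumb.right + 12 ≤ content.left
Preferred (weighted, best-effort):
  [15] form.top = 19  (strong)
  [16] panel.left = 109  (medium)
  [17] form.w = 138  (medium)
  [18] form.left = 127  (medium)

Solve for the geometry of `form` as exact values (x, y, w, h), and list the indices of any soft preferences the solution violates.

1. form.x = 109  [form.left = thumb.right + 12]
2. form.y = 19  [thumb.top = form.top]
3. form.w = 181  [form.w = content.w]
4. form.h = 34  [content.top = form.bottom + 12]

form = (x=109, y=19, w=181, h=34)
violated soft preferences: 17, 18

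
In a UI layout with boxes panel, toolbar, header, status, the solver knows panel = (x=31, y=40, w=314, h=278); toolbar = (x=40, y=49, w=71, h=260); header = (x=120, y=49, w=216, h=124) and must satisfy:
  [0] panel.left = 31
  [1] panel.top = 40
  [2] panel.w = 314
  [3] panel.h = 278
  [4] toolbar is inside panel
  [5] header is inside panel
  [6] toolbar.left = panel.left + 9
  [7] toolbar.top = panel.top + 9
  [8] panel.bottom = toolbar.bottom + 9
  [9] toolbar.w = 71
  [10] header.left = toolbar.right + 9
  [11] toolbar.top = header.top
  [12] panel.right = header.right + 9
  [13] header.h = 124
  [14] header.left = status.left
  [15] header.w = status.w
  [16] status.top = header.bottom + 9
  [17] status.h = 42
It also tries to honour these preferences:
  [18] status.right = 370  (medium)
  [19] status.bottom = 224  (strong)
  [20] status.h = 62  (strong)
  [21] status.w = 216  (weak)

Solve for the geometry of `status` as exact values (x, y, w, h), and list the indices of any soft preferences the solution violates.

status = (x=120, y=182, w=216, h=42)
violated soft preferences: 18, 20

1. status.x = 120  [header.left = status.left]
2. status.w = 216  [header.w = status.w]
3. status.y = 182  [status.top = header.bottom + 9]
4. status.h = 42  [status.h = 42]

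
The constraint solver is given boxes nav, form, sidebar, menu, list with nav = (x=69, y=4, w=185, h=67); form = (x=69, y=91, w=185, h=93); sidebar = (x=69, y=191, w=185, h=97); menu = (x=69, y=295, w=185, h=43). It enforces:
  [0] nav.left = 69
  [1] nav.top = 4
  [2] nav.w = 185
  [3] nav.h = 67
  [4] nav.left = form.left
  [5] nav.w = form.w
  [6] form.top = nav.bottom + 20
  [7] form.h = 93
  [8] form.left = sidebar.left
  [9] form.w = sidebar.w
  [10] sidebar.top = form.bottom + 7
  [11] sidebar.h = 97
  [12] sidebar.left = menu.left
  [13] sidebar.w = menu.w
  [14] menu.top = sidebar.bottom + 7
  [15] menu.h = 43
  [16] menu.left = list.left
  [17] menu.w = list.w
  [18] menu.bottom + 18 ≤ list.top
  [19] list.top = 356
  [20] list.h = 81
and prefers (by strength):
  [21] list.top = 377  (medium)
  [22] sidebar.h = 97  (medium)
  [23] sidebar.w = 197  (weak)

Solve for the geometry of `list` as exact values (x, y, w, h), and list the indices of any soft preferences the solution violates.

1. list.x = 69  [menu.left = list.left]
2. list.w = 185  [menu.w = list.w]
3. list.y = 356  [list.top = 356]
4. list.h = 81  [list.h = 81]

list = (x=69, y=356, w=185, h=81)
violated soft preferences: 21, 23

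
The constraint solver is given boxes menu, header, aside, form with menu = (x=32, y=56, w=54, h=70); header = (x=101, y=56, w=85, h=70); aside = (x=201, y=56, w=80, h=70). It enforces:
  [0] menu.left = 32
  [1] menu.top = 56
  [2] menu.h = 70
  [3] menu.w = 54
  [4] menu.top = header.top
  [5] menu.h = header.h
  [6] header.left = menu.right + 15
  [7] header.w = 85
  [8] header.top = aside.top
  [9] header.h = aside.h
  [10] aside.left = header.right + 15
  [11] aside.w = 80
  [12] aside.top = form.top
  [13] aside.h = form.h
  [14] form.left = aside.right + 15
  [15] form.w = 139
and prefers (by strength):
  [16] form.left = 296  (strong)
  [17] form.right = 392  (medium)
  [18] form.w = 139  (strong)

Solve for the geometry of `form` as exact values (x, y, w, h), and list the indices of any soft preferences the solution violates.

1. form.y = 56  [aside.top = form.top]
2. form.h = 70  [aside.h = form.h]
3. form.x = 296  [form.left = aside.right + 15]
4. form.w = 139  [form.w = 139]

form = (x=296, y=56, w=139, h=70)
violated soft preferences: 17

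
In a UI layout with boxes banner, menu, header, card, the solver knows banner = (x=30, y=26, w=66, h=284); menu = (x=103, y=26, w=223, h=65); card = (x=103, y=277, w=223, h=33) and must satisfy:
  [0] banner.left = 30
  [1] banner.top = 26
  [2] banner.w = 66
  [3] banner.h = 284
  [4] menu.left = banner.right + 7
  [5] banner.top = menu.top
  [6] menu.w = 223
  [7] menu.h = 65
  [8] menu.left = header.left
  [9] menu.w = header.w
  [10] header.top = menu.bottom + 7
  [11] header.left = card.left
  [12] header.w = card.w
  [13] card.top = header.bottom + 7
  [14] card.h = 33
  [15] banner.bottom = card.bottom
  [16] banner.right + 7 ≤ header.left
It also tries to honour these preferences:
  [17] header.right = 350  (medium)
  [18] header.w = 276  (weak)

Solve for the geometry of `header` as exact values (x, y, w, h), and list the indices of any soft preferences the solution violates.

header = (x=103, y=98, w=223, h=172)
violated soft preferences: 17, 18

1. header.x = 103  [menu.left = header.left]
2. header.w = 223  [menu.w = header.w]
3. header.y = 98  [header.top = menu.bottom + 7]
4. header.h = 172  [card.top = header.bottom + 7]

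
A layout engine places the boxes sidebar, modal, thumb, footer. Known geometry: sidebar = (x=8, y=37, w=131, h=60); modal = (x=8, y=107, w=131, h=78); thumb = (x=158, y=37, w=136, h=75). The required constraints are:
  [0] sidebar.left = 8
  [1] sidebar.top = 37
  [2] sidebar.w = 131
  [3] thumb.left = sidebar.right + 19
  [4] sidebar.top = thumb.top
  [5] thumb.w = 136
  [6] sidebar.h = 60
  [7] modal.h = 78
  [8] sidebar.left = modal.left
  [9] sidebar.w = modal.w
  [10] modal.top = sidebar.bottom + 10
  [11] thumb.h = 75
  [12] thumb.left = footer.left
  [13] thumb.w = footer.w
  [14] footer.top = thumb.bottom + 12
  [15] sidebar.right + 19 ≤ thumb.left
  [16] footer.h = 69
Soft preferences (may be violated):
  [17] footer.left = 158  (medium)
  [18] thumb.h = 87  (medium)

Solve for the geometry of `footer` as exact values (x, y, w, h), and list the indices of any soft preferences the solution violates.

footer = (x=158, y=124, w=136, h=69)
violated soft preferences: 18

1. footer.x = 158  [thumb.left = footer.left]
2. footer.w = 136  [thumb.w = footer.w]
3. footer.y = 124  [footer.top = thumb.bottom + 12]
4. footer.h = 69  [footer.h = 69]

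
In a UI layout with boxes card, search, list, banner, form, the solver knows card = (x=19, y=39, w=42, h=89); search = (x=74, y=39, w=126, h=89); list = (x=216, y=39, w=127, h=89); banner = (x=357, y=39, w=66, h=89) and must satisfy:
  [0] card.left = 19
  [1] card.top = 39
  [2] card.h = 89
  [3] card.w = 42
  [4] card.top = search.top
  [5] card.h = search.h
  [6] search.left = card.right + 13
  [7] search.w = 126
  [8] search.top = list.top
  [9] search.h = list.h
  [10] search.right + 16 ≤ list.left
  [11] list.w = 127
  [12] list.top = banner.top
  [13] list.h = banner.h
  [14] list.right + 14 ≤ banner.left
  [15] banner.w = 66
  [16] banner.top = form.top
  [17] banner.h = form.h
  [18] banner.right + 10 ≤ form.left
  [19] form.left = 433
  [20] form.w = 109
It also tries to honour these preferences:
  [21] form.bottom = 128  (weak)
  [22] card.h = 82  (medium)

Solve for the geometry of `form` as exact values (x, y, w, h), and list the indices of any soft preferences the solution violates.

1. form.y = 39  [banner.top = form.top]
2. form.h = 89  [banner.h = form.h]
3. form.x = 433  [form.left = 433]
4. form.w = 109  [form.w = 109]

form = (x=433, y=39, w=109, h=89)
violated soft preferences: 22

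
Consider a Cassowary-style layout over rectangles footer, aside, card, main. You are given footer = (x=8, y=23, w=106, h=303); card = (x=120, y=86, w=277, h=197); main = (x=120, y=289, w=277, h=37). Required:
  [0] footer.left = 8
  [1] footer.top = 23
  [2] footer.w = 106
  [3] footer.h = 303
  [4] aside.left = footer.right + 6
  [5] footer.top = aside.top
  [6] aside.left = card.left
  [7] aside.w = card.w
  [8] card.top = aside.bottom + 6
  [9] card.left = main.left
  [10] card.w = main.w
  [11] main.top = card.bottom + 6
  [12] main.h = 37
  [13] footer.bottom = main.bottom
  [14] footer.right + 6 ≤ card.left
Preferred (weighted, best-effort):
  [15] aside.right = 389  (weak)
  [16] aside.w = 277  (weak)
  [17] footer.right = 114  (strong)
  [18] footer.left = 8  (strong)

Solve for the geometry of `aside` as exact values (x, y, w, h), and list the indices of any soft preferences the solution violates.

1. aside.x = 120  [aside.left = footer.right + 6]
2. aside.y = 23  [footer.top = aside.top]
3. aside.w = 277  [aside.w = card.w]
4. aside.h = 57  [card.top = aside.bottom + 6]

aside = (x=120, y=23, w=277, h=57)
violated soft preferences: 15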